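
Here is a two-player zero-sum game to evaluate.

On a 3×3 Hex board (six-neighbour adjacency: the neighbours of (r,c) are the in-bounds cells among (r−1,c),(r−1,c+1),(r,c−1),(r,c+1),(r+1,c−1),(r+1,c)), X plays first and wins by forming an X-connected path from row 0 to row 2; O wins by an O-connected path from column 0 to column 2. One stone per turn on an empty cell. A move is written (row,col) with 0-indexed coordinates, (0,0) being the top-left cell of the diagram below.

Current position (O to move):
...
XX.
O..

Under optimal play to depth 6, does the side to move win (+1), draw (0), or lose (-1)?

p1 O@[.../XX./O..]: (0,0)[O../XX./O..]-1 (0,1)[.O./XX./O..]-1 (0,2)[..O/XX./O..]-1 (1,2)[.../XXO/O..]-1 (2,1)[.../XX./OO.]+1* (2,2)[.../XX./O.O]-1
p2 X@[.../XX./OO.]: (0,0)[X../XX./OO.]-1* (0,1)[.X./XX./OO.]-1 (0,2)[..X/XX./OO.]-1 (1,2)[.../XXX/OO.]-1 (2,2)[.../XX./OOX]-1
p3 O@[X../XX./OO.]: (0,1)[XO./XX./OO.]+1* (0,2)[X.O/XX./OO.]+1 (1,2)[X../XXO/OO.]+1 (2,2)[X../XX./OOO]+1
p4 X@[XO./XX./OO.]: (0,2)[XOX/XX./OO.]-1* (1,2)[XO./XXX/OO.]-1 (2,2)[XO./XX./OOX]-1
p5 O@[XOX/XX./OO.]: (1,2)[XOX/XXO/OO.]+1* (2,2)[XOX/XX./OOO]+1
p6 X@[XOX/XXO/OO.] terminal -1; root [.../XX./O..] d6

value(.../XX./O.., O) = +1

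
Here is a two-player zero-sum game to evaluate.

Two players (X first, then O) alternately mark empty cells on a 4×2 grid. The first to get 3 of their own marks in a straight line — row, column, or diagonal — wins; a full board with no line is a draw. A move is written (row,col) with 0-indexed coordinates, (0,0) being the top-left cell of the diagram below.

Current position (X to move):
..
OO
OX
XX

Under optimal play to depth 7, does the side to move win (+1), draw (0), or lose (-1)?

value(../OO/OX/XX, X) = 0

p1 X@[../OO/OX/XX]: (0,0)[X./OO/OX/XX]+0* (0,1)[.X/OO/OX/XX]-1
p2 O@[X./OO/OX/XX]: (0,1)[XO/OO/OX/XX]+0*
p3 X@[XO/OO/OX/XX] terminal +0; root [../OO/OX/XX] d7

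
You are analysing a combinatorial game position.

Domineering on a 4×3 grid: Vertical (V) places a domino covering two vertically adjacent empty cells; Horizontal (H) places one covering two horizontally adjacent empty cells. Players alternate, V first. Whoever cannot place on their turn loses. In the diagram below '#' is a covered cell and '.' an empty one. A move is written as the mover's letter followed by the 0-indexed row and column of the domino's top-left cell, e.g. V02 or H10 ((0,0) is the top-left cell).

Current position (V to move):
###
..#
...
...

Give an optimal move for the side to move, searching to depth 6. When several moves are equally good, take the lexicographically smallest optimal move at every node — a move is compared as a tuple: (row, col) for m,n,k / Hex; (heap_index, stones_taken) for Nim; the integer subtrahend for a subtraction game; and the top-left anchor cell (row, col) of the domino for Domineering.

V's best at [###/..#/.../...]: V11

ply 1, V at ###/..#/.../... | V10=-1→###/#.#/#../...; V11=+1→###/.##/.#./...*; V20=-1→###/..#/#../#..; V21=+1→###/..#/.#./.#.; V22=-1→###/..#/..#/..#
ply 2, H at ###/.##/.#./... | H30=-1→###/.##/.#./##.*; H31=-1→###/.##/.#./.##
ply 3, V at ###/.##/.#./##. | V10=+1→###/###/##./##.*; V22=+1→###/.##/.##/###
ply 4: ###/###/##./##. is terminal -1 (H); from ###/..#/.../... depth 6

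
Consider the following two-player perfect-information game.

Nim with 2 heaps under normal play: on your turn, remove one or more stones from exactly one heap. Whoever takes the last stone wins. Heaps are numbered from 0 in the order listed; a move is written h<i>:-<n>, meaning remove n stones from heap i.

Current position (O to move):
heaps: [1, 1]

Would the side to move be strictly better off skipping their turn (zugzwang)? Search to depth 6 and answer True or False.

zugzwang((1,1), O) = True

p1 O@[(1,1)]: h0:-1[(0,1)]-1* h1:-1[(1,0)]-1
p2 X@[(0,1)]: h1:-1[(0,0)]+1*
p3 O@[(0,0)] terminal -1; root [(1,1)] d6
if O skipped the turn, X would face:
~ p1 X@[(1,1)]: h0:-1[(0,1)]-1* h1:-1[(1,0)]-1
~ p2 O@[(0,1)]: h1:-1[(0,0)]+1*
~ p3 X@[(0,0)] terminal -1; root [(1,1)] d6
compare (O): move=-1 vs pass=+1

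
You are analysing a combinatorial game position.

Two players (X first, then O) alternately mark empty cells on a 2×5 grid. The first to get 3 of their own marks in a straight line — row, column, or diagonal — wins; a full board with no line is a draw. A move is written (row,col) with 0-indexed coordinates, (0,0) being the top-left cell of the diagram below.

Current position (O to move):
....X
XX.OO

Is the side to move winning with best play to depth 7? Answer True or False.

O winning at [....X/XX.OO]: True

[....X/XX.OO] O move#1: (0,0):-1/O...X/XX.OO, (0,1):-1/.O..X/XX.OO, (0,2):-1/..O.X/XX.OO, (0,3):-1/...OX/XX.OO, (1,2):+1/....X/XXOOO*
[....X/XXOOO] end (terminal -1, X#2); searched ....X/XX.OO to 7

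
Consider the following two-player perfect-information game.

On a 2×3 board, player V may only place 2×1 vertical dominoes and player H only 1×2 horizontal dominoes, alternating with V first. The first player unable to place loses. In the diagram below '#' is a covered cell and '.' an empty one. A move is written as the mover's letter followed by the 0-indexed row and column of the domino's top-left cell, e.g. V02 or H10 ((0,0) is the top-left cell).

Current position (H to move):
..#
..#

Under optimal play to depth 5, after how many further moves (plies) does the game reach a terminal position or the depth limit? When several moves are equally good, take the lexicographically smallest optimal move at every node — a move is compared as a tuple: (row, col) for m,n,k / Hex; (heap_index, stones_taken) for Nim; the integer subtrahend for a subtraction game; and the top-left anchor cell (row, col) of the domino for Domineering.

p1 H@[..#/..#]: H00[###/..#]+1* H10[..#/###]+1
p2 V@[###/..#] terminal -1; root [..#/..#] d5

PV length from [..#/..#]: 1 ply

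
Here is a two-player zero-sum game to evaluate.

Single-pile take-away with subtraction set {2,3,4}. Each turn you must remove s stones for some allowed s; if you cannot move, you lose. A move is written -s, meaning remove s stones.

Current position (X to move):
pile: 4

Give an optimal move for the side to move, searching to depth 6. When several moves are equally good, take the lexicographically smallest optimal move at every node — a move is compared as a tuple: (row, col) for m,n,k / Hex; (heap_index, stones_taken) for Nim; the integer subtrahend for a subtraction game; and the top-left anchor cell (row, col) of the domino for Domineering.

[4] X move#1: -2:-1/2, -3:+1/1*, -4:+1/0
[1] end (terminal -1, O#2); searched 4 to 6

X's best at [4]: -3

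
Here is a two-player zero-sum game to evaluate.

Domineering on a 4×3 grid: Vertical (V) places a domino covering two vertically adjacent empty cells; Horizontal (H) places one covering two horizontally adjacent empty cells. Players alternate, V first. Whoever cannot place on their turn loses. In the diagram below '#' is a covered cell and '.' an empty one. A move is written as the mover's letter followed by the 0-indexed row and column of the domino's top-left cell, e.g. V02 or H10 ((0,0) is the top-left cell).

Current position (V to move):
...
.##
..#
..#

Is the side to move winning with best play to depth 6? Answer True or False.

V winning at [.../.##/..#/..#]: True

ply 1, V at .../.##/..#/..# | V00=-1→#../###/..#/..#; V10=-1→.../###/#.#/..#; V20=+1→.../.##/#.#/#.#*; V21=+1→.../.##/.##/.##
ply 2, H at .../.##/#.#/#.# | H00=-1→##./.##/#.#/#.#*; H01=-1→.##/.##/#.#/#.#
ply 3, V at ##./.##/#.#/#.# | V21=+1→##./.##/###/###*
ply 4: ##./.##/###/### is terminal -1 (H); from .../.##/..#/..# depth 6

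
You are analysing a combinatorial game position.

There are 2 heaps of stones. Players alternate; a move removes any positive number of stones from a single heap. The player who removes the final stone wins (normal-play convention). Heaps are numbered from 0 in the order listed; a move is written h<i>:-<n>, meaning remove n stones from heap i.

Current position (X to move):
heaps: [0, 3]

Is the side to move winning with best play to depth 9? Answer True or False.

[(0,3)] X move#1: h1:-1:-1/(0,2), h1:-2:-1/(0,1), h1:-3:+1/(0,0)*
[(0,0)] end (terminal -1, O#2); searched (0,3) to 9

X winning at [(0,3)]: True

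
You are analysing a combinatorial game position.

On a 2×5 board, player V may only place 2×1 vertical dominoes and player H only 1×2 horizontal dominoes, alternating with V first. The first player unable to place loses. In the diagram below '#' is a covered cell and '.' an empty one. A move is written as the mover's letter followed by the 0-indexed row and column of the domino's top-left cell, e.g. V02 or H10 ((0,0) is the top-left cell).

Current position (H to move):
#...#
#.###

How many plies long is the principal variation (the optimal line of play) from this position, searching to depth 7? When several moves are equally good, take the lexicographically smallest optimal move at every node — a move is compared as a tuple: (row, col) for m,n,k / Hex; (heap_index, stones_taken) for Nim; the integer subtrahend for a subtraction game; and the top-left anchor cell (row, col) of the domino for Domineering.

PV length from [#...#/#.###]: 1 ply

[#...#/#.###] H move#1: H01:+1/###.#/#.###*, H02:-1/#.###/#.###
[###.#/#.###] end (terminal -1, V#2); searched #...#/#.### to 7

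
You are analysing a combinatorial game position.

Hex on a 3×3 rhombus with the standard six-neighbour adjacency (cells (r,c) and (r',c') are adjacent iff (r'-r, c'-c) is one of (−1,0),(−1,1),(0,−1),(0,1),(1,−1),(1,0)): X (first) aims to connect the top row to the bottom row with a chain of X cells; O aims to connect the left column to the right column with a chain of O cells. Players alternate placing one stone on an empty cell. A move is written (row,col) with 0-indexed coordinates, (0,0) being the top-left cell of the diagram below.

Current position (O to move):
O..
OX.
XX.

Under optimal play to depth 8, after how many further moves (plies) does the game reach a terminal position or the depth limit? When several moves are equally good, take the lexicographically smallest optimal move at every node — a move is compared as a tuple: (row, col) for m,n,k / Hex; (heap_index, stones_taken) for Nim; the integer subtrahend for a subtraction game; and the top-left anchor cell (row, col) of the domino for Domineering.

p1 O@[O../OX./XX.]: (0,1)[OO./OX./XX.]-1* (0,2)[O.O/OX./XX.]-1 (1,2)[O../OXO/XX.]-1 (2,2)[O../OX./XXO]-1
p2 X@[OO./OX./XX.]: (0,2)[OOX/OX./XX.]+1* (1,2)[OO./OXX/XX.]-1 (2,2)[OO./OX./XXX]-1
p3 O@[OOX/OX./XX.] terminal -1; root [O../OX./XX.] d8

PV length from [O../OX./XX.]: 2 plies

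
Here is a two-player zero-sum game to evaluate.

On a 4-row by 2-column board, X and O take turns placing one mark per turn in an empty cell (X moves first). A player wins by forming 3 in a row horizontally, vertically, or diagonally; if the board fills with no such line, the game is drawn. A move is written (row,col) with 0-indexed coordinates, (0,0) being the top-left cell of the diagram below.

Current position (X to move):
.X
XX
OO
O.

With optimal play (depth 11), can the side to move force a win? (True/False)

[.X/XX/OO/O.] X move#1: (0,0):+0/XX/XX/OO/O.*, (3,1):+0/.X/XX/OO/OX
[XX/XX/OO/O.] O move#2: (3,1):+0/XX/XX/OO/OO*
[XX/XX/OO/OO] end (terminal +0, X#3); searched .X/XX/OO/O. to 11

X winning at [.X/XX/OO/O.]: False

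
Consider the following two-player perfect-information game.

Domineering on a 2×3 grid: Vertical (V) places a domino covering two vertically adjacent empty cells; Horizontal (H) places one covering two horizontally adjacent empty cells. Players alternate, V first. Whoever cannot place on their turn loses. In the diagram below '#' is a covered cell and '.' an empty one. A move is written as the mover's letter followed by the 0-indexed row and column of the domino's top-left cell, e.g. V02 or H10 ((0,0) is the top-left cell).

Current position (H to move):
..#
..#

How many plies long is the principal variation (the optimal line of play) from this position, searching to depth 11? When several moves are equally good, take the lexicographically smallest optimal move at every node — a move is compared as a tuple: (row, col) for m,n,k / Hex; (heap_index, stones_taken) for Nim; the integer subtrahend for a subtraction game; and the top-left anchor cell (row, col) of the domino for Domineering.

ply 1, H at ..#/..# | H00=+1→###/..#*; H10=+1→..#/###
ply 2: ###/..# is terminal -1 (V); from ..#/..# depth 11

PV length from [..#/..#]: 1 ply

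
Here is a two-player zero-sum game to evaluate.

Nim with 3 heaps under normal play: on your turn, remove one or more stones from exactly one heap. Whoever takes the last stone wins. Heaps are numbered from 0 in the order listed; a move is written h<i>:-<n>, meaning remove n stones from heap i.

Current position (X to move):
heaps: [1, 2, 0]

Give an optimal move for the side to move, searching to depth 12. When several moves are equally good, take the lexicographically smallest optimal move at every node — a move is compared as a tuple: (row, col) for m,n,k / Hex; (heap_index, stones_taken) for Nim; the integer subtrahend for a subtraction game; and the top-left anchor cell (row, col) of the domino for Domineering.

X's best at [(1,2,0)]: h1:-1

p1 X@[(1,2,0)]: h0:-1[(0,2,0)]-1 h1:-1[(1,1,0)]+1* h1:-2[(1,0,0)]-1
p2 O@[(1,1,0)]: h0:-1[(0,1,0)]-1* h1:-1[(1,0,0)]-1
p3 X@[(0,1,0)]: h1:-1[(0,0,0)]+1*
p4 O@[(0,0,0)] terminal -1; root [(1,2,0)] d12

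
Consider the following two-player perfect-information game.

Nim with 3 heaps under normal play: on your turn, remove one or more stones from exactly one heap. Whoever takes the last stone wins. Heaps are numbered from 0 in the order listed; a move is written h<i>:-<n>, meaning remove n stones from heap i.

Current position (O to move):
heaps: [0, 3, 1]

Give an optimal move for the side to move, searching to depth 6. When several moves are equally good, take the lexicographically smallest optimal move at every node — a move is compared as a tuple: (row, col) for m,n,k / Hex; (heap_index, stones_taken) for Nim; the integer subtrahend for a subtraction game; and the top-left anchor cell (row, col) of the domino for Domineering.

O's best at [(0,3,1)]: h1:-2

[(0,3,1)] O move#1: h1:-1:-1/(0,2,1), h1:-2:+1/(0,1,1)*, h1:-3:-1/(0,0,1), h2:-1:-1/(0,3,0)
[(0,1,1)] X move#2: h1:-1:-1/(0,0,1)*, h2:-1:-1/(0,1,0)
[(0,0,1)] O move#3: h2:-1:+1/(0,0,0)*
[(0,0,0)] end (terminal -1, X#4); searched (0,3,1) to 6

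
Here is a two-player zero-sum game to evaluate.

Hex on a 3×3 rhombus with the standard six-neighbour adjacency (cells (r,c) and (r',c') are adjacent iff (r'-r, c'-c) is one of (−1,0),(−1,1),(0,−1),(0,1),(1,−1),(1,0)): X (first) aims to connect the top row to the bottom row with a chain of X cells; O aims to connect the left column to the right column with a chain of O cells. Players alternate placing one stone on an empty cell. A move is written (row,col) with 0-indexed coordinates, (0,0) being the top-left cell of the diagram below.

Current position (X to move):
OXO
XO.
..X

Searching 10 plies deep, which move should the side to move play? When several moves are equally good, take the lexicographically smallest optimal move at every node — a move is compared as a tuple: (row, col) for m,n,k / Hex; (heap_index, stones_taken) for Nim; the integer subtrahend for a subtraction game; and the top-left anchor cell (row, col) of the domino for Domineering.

X's best at [OXO/XO./..X]: (2,0)

[OXO/XO./..X] X move#1: (1,2):-1/OXO/XOX/..X, (2,0):+1/OXO/XO./X.X*, (2,1):-1/OXO/XO./.XX
[OXO/XO./X.X] end (terminal -1, O#2); searched OXO/XO./..X to 10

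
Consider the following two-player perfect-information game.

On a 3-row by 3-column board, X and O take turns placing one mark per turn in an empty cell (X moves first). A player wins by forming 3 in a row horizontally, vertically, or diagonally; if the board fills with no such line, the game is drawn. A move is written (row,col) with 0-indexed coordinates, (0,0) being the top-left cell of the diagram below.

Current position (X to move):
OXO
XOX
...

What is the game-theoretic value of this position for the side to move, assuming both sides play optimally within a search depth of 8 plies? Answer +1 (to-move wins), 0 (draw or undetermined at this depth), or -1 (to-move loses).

ply 1, X at OXO/XOX/... | (2,0)=-1→OXO/XOX/X..*; (2,1)=-1→OXO/XOX/.X.; (2,2)=-1→OXO/XOX/..X
ply 2, O at OXO/XOX/X.. | (2,1)=+0→OXO/XOX/XO.; (2,2)=+1→OXO/XOX/X.O*
ply 3: OXO/XOX/X.O is terminal -1 (X); from OXO/XOX/... depth 8

value(OXO/XOX/..., X) = -1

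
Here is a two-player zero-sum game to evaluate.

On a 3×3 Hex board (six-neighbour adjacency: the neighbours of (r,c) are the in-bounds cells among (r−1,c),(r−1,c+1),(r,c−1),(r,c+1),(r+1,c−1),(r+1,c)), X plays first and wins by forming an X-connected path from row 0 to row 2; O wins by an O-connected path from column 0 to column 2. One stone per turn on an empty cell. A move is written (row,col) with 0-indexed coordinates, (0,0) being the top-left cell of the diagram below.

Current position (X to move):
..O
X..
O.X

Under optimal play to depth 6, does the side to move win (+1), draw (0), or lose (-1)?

value(..O/X../O.X, X) = +1

ply 1, X at ..O/X../O.X | (0,0)=-1→X.O/X../O.X; (0,1)=-1→.XO/X../O.X; (1,1)=+1→..O/XX./O.X*; (1,2)=-1→..O/X.X/O.X; (2,1)=-1→..O/X../OXX
ply 2, O at ..O/XX./O.X | (0,0)=-1→O.O/XX./O.X*; (0,1)=-1→.OO/XX./O.X; (1,2)=-1→..O/XXO/O.X; (2,1)=-1→..O/XX./OOX
ply 3, X at O.O/XX./O.X | (0,1)=+1→OXO/XX./O.X*; (1,2)=-1→O.O/XXX/O.X; (2,1)=-1→O.O/XX./OXX
ply 4, O at OXO/XX./O.X | (1,2)=-1→OXO/XXO/O.X*; (2,1)=-1→OXO/XX./OOX
ply 5, X at OXO/XXO/O.X | (2,1)=+1→OXO/XXO/OXX*
ply 6: OXO/XXO/OXX is terminal -1 (O); from ..O/X../O.X depth 6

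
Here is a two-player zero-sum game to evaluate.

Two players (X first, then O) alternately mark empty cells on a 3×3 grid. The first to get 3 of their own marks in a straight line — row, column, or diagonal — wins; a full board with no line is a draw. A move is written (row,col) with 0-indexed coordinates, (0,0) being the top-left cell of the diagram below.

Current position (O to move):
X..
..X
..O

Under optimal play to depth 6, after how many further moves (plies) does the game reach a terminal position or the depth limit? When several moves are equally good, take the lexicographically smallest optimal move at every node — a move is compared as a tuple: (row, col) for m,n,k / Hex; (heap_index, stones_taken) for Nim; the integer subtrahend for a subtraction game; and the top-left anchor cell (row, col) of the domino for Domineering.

PV length from [X../..X/..O]: 6 plies

p1 O@[X../..X/..O]: (0,1)[XO./..X/..O]-1 (0,2)[X.O/..X/..O]-1 (1,0)[X../O.X/..O]+0* (1,1)[X../.OX/..O]+0 (2,0)[X../..X/O.O]+0 (2,1)[X../..X/.OO]-1
p2 X@[X../O.X/..O]: (0,1)[XX./O.X/..O]+0* (0,2)[X.X/O.X/..O]+0 (1,1)[X../OXX/..O]+0 (2,0)[X../O.X/X.O]+0 (2,1)[X../O.X/.XO]+0
p3 O@[XX./O.X/..O]: (0,2)[XXO/O.X/..O]+0* (1,1)[XX./OOX/..O]-1 (2,0)[XX./O.X/O.O]-1 (2,1)[XX./O.X/.OO]-1
p4 X@[XXO/O.X/..O]: (1,1)[XXO/OXX/..O]+0* (2,0)[XXO/O.X/X.O]+0 (2,1)[XXO/O.X/.XO]+0
p5 O@[XXO/OXX/..O]: (2,0)[XXO/OXX/O.O]-1 (2,1)[XXO/OXX/.OO]+0*
p6 X@[XXO/OXX/.OO]: (2,0)[XXO/OXX/XOO]+0*
p7 O@[XXO/OXX/XOO] terminal +0; root [X../..X/..O] d6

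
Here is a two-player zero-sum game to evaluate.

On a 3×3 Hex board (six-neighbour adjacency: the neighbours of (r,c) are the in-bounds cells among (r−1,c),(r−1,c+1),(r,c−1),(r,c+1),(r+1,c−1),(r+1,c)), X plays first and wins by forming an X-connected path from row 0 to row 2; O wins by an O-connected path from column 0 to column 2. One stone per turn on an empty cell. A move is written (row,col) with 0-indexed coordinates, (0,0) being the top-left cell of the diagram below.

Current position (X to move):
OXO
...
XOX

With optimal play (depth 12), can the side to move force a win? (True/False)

X winning at [OXO/.../XOX]: True

ply 1, X at OXO/.../XOX | (1,0)=+1→OXO/X../XOX*; (1,1)=+1→OXO/.X./XOX; (1,2)=+1→OXO/..X/XOX
ply 2: OXO/X../XOX is terminal -1 (O); from OXO/.../XOX depth 12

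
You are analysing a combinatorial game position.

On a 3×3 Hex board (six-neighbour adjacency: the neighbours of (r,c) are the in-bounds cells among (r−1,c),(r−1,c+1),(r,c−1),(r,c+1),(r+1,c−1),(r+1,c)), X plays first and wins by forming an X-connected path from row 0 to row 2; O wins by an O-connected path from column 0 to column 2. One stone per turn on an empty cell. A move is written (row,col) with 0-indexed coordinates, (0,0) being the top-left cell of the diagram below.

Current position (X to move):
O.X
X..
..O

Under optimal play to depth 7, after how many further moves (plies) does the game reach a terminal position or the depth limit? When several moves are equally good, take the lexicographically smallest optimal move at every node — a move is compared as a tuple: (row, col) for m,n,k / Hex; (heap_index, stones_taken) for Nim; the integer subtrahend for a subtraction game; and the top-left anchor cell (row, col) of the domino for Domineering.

PV length from [O.X/X../..O]: 5 plies

p1 X@[O.X/X../..O]: (0,1)[OXX/X../..O]+1* (1,1)[O.X/XX./..O]+1 (1,2)[O.X/X.X/..O]+1 (2,0)[O.X/X../X.O]+1 (2,1)[O.X/X../.XO]+1
p2 O@[OXX/X../..O]: (1,1)[OXX/XO./..O]-1* (1,2)[OXX/X.O/..O]-1 (2,0)[OXX/X../O.O]-1 (2,1)[OXX/X../.OO]-1
p3 X@[OXX/XO./..O]: (1,2)[OXX/XOX/..O]+1* (2,0)[OXX/XO./X.O]+1 (2,1)[OXX/XO./.XO]+1
p4 O@[OXX/XOX/..O]: (2,0)[OXX/XOX/O.O]-1* (2,1)[OXX/XOX/.OO]-1
p5 X@[OXX/XOX/O.O]: (2,1)[OXX/XOX/OXO]+1*
p6 O@[OXX/XOX/OXO] terminal -1; root [O.X/X../..O] d7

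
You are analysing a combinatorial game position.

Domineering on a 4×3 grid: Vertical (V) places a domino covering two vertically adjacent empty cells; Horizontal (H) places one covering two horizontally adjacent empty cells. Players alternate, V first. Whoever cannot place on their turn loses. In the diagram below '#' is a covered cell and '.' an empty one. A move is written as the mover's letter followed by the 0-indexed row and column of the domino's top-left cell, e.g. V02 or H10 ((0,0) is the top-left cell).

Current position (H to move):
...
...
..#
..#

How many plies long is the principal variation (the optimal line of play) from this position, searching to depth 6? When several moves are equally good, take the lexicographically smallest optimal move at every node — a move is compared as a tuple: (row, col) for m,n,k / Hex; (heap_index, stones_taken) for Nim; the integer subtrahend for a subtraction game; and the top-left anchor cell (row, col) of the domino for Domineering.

p1 H@[.../.../..#/..#]: H00[##./.../..#/..#]-1* H01[.##/.../..#/..#]-1 H10[.../##./..#/..#]-1 H11[.../.##/..#/..#]-1 H20[.../.../###/..#]-1 H30[.../.../..#/###]-1
p2 V@[##./.../..#/..#]: V02[###/..#/..#/..#]-1 V10[##./#../#.#/..#]+1* V11[##./.#./.##/..#]+1 V20[##./.../#.#/#.#]+1 V21[##./.../.##/.##]+1
p3 H@[##./#../#.#/..#]: H11[##./###/#.#/..#]-1* H30[##./#../#.#/###]-1
p4 V@[##./###/#.#/..#]: V21[##./###/###/.##]+1*
p5 H@[##./###/###/.##] terminal -1; root [.../.../..#/..#] d6

PV length from [.../.../..#/..#]: 4 plies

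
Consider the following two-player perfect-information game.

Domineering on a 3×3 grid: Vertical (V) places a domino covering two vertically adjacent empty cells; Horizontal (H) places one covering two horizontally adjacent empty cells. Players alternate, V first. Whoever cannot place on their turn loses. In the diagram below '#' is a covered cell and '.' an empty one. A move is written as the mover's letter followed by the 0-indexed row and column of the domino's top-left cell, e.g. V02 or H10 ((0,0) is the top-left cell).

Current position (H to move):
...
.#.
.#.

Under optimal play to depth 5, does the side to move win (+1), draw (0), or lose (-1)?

value(.../.#./.#., H) = -1

[.../.#./.#.] H move#1: H00:-1/##./.#./.#.*, H01:-1/.##/.#./.#.
[##./.#./.#.] V move#2: V02:+1/###/.##/.#.*, V10:+1/##./##./##., V12:+1/##./.##/.##
[###/.##/.#.] end (terminal -1, H#3); searched .../.#./.#. to 5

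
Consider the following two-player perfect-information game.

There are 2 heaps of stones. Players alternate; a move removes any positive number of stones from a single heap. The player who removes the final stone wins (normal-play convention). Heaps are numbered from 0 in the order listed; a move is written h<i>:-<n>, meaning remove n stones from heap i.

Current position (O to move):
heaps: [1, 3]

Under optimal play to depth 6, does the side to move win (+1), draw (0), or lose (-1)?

value((1,3), O) = +1

p1 O@[(1,3)]: h0:-1[(0,3)]-1 h1:-1[(1,2)]-1 h1:-2[(1,1)]+1* h1:-3[(1,0)]-1
p2 X@[(1,1)]: h0:-1[(0,1)]-1* h1:-1[(1,0)]-1
p3 O@[(0,1)]: h1:-1[(0,0)]+1*
p4 X@[(0,0)] terminal -1; root [(1,3)] d6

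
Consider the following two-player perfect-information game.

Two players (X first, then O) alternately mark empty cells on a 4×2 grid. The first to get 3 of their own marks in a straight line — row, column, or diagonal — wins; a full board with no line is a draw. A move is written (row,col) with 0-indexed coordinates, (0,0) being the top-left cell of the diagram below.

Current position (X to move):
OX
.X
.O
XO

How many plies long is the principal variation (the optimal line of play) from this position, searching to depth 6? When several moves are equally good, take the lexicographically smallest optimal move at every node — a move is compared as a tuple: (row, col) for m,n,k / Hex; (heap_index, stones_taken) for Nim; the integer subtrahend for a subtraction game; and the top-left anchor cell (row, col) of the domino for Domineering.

PV length from [OX/.X/.O/XO]: 2 plies

p1 X@[OX/.X/.O/XO]: (1,0)[OX/XX/.O/XO]+0* (2,0)[OX/.X/XO/XO]+0
p2 O@[OX/XX/.O/XO]: (2,0)[OX/XX/OO/XO]+0*
p3 X@[OX/XX/OO/XO] terminal +0; root [OX/.X/.O/XO] d6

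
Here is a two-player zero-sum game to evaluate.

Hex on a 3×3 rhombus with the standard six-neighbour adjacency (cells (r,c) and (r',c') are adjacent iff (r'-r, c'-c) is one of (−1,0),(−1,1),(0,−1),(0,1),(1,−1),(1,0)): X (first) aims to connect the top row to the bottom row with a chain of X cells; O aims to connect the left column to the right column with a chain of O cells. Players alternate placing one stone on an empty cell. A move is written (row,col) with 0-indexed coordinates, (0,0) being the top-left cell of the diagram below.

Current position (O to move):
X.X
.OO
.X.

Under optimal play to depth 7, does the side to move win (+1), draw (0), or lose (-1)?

ply 1, O at X.X/.OO/.X. | (0,1)=+1→XOX/.OO/.X.*; (1,0)=+1→X.X/OOO/.X.; (2,0)=+1→X.X/.OO/OX.; (2,2)=+1→X.X/.OO/.XO
ply 2, X at XOX/.OO/.X. | (1,0)=-1→XOX/XOO/.X.*; (2,0)=-1→XOX/.OO/XX.; (2,2)=-1→XOX/.OO/.XX
ply 3, O at XOX/XOO/.X. | (2,0)=+1→XOX/XOO/OX.*; (2,2)=-1→XOX/XOO/.XO
ply 4: XOX/XOO/OX. is terminal -1 (X); from X.X/.OO/.X. depth 7

value(X.X/.OO/.X., O) = +1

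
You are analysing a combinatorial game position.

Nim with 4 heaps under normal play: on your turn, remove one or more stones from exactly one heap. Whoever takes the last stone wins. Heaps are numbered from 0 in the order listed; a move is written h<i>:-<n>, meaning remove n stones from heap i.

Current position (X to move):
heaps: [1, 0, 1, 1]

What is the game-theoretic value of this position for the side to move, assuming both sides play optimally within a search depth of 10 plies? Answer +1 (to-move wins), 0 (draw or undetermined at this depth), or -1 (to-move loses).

ply 1, X at (1,0,1,1) | h0:-1=+1→(0,0,1,1)*; h2:-1=+1→(1,0,0,1); h3:-1=+1→(1,0,1,0)
ply 2, O at (0,0,1,1) | h2:-1=-1→(0,0,0,1)*; h3:-1=-1→(0,0,1,0)
ply 3, X at (0,0,0,1) | h3:-1=+1→(0,0,0,0)*
ply 4: (0,0,0,0) is terminal -1 (O); from (1,0,1,1) depth 10

value((1,0,1,1), X) = +1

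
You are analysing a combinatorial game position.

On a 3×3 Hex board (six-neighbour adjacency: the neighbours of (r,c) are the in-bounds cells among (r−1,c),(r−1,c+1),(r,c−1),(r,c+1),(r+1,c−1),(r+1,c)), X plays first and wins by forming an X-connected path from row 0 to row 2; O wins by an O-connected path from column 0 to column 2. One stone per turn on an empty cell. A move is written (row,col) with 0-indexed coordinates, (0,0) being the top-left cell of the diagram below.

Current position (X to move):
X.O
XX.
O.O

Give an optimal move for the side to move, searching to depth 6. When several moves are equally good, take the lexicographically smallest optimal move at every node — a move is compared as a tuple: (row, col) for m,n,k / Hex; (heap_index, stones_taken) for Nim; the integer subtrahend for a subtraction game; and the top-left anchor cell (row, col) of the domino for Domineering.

ply 1, X at X.O/XX./O.O | (0,1)=-1→XXO/XX./O.O; (1,2)=-1→X.O/XXX/O.O; (2,1)=+1→X.O/XX./OXO*
ply 2: X.O/XX./OXO is terminal -1 (O); from X.O/XX./O.O depth 6

X's best at [X.O/XX./O.O]: (2,1)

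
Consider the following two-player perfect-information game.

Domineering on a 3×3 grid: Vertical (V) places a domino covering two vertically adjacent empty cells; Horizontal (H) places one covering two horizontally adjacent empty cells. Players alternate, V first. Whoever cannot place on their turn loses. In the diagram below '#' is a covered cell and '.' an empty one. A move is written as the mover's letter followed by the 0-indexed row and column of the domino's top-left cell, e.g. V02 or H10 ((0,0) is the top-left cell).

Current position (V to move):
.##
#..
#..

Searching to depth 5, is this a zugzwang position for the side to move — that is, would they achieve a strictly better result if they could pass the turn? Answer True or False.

p1 V@[.##/#../#..]: V11[.##/##./##.]+1* V12[.##/#.#/#.#]+1
p2 H@[.##/##./##.] terminal -1; root [.##/#../#..] d5
pass branch (H moves first from the same position):
  | p1 H@[.##/#../#..]: H11[.##/###/#..]+1* H21[.##/#../###]+1
  | p2 V@[.##/###/#..] terminal -1; root [.##/#../#..] d5
V moving scores +1; V passing scores -1

zugzwang(.##/#../#.., V) = False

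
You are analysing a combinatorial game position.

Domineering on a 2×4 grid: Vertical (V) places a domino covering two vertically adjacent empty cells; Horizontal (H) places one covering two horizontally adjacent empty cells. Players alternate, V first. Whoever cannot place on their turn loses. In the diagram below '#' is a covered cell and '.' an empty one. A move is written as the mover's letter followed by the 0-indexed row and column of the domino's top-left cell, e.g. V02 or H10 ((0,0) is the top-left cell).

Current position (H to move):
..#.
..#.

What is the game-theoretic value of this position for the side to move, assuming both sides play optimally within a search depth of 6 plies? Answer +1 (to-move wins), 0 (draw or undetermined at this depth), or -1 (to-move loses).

value(..#./..#., H) = +1

ply 1, H at ..#./..#. | H00=+1→###./..#.*; H10=+1→..#./###.
ply 2, V at ###./..#. | V03=-1→####/..##*
ply 3, H at ####/..## | H10=+1→####/####*
ply 4: ####/#### is terminal -1 (V); from ..#./..#. depth 6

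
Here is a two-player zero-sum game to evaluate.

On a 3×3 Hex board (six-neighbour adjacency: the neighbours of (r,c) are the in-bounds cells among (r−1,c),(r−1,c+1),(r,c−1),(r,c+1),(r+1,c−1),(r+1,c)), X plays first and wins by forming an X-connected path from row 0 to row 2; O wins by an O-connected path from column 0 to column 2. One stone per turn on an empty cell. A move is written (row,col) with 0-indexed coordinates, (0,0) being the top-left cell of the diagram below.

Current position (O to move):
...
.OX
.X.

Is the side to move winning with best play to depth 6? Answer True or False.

O winning at [.../.OX/.X.]: True

p1 O@[.../.OX/.X.]: (0,0)[O../.OX/.X.]-1 (0,1)[.O./.OX/.X.]-1 (0,2)[..O/.OX/.X.]+1* (1,0)[.../OOX/.X.]-1 (2,0)[.../.OX/OX.]-1 (2,2)[.../.OX/.XO]-1
p2 X@[..O/.OX/.X.]: (0,0)[X.O/.OX/.X.]-1* (0,1)[.XO/.OX/.X.]-1 (1,0)[..O/XOX/.X.]-1 (2,0)[..O/.OX/XX.]-1 (2,2)[..O/.OX/.XX]-1
p3 O@[X.O/.OX/.X.]: (0,1)[XOO/.OX/.X.]+1* (1,0)[X.O/OOX/.X.]+1 (2,0)[X.O/.OX/OX.]+1 (2,2)[X.O/.OX/.XO]+1
p4 X@[XOO/.OX/.X.]: (1,0)[XOO/XOX/.X.]-1* (2,0)[XOO/.OX/XX.]-1 (2,2)[XOO/.OX/.XX]-1
p5 O@[XOO/XOX/.X.]: (2,0)[XOO/XOX/OX.]+1* (2,2)[XOO/XOX/.XO]-1
p6 X@[XOO/XOX/OX.] terminal -1; root [.../.OX/.X.] d6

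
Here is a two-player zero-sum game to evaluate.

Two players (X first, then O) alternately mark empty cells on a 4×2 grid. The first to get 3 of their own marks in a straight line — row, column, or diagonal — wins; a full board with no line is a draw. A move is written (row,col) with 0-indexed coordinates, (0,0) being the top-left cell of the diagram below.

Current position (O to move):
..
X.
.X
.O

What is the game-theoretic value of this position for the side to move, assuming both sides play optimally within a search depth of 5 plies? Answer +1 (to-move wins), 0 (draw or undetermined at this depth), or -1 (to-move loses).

p1 O@[../X./.X/.O]: (0,0)[O./X./.X/.O]+0* (0,1)[.O/X./.X/.O]-1 (1,1)[../XO/.X/.O]-1 (2,0)[../X./OX/.O]+0 (3,0)[../X./.X/OO]+0
p2 X@[O./X./.X/.O]: (0,1)[OX/X./.X/.O]+0* (1,1)[O./XX/.X/.O]+0 (2,0)[O./X./XX/.O]+0 (3,0)[O./X./.X/XO]+0
p3 O@[OX/X./.X/.O]: (1,1)[OX/XO/.X/.O]+0* (2,0)[OX/X./OX/.O]-1 (3,0)[OX/X./.X/OO]-1
p4 X@[OX/XO/.X/.O]: (2,0)[OX/XO/XX/.O]+0* (3,0)[OX/XO/.X/XO]+0
p5 O@[OX/XO/XX/.O]: (3,0)[OX/XO/XX/OO]+0*
p6 X@[OX/XO/XX/OO] terminal +0; root [../X./.X/.O] d5

value(../X./.X/.O, O) = 0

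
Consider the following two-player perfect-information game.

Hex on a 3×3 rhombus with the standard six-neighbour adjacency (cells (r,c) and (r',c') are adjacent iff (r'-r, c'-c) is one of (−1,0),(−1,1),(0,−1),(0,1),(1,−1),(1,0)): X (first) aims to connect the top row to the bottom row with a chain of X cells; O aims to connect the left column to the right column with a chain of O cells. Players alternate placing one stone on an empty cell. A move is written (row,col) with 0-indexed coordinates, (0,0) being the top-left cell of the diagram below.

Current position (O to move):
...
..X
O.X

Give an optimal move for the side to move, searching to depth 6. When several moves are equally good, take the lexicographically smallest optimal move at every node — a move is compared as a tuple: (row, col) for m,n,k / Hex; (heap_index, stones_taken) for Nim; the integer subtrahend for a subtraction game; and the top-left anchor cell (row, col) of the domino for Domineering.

O's best at [.../..X/O.X]: (0,2)

[.../..X/O.X] O move#1: (0,0):-1/O../..X/O.X, (0,1):-1/.O./..X/O.X, (0,2):+1/..O/..X/O.X*, (1,0):-1/.../O.X/O.X, (1,1):-1/.../.OX/O.X, (2,1):-1/.../..X/OOX
[..O/..X/O.X] X move#2: (0,0):-1/X.O/..X/O.X*, (0,1):-1/.XO/..X/O.X, (1,0):-1/..O/X.X/O.X, (1,1):-1/..O/.XX/O.X, (2,1):-1/..O/..X/OXX
[X.O/..X/O.X] O move#3: (0,1):+1/XOO/..X/O.X*, (1,0):+1/X.O/O.X/O.X, (1,1):+1/X.O/.OX/O.X, (2,1):-1/X.O/..X/OOX
[XOO/..X/O.X] X move#4: (1,0):-1/XOO/X.X/O.X*, (1,1):-1/XOO/.XX/O.X, (2,1):-1/XOO/..X/OXX
[XOO/X.X/O.X] O move#5: (1,1):+1/XOO/XOX/O.X*, (2,1):-1/XOO/X.X/OOX
[XOO/XOX/O.X] end (terminal -1, X#6); searched .../..X/O.X to 6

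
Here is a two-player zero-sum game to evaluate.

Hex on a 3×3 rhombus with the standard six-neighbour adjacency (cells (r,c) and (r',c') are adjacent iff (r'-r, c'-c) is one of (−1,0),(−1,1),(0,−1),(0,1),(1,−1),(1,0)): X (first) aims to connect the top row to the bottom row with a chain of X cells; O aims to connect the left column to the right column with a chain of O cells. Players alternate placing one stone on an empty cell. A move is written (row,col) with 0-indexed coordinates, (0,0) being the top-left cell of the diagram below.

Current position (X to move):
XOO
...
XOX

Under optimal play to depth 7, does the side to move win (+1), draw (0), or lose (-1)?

value(XOO/.../XOX, X) = +1

[XOO/.../XOX] X move#1: (1,0):+1/XOO/X../XOX*, (1,1):-1/XOO/.X./XOX, (1,2):-1/XOO/..X/XOX
[XOO/X../XOX] end (terminal -1, O#2); searched XOO/.../XOX to 7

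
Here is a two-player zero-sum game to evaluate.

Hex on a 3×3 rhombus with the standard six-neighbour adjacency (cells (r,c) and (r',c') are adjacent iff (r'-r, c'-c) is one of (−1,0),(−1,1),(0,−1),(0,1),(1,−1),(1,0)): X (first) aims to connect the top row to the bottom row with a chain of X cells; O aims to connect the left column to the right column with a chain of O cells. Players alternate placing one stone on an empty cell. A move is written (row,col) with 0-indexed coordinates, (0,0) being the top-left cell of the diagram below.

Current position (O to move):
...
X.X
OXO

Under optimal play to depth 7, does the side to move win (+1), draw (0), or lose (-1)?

value(.../X.X/OXO, O) = -1

[.../X.X/OXO] O move#1: (0,0):-1/O../X.X/OXO*, (0,1):-1/.O./X.X/OXO, (0,2):-1/..O/X.X/OXO, (1,1):-1/.../XOX/OXO
[O../X.X/OXO] X move#2: (0,1):+1/OX./X.X/OXO*, (0,2):+1/O.X/X.X/OXO, (1,1):+1/O../XXX/OXO
[OX./X.X/OXO] O move#3: (0,2):-1/OXO/X.X/OXO*, (1,1):-1/OX./XOX/OXO
[OXO/X.X/OXO] X move#4: (1,1):+1/OXO/XXX/OXO*
[OXO/XXX/OXO] end (terminal -1, O#5); searched .../X.X/OXO to 7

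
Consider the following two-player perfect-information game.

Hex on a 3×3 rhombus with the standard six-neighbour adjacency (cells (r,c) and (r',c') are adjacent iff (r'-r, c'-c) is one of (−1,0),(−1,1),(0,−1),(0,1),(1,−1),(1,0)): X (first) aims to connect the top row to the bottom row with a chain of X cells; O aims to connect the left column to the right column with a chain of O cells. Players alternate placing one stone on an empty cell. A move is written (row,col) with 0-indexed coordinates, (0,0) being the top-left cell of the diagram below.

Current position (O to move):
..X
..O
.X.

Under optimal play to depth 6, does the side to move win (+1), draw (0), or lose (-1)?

ply 1, O at ..X/..O/.X. | (0,0)=-1→O.X/..O/.X.; (0,1)=-1→.OX/..O/.X.; (1,0)=-1→..X/O.O/.X.; (1,1)=+1→..X/.OO/.X.*; (2,0)=-1→..X/..O/OX.; (2,2)=-1→..X/..O/.XO
ply 2, X at ..X/.OO/.X. | (0,0)=-1→X.X/.OO/.X.*; (0,1)=-1→.XX/.OO/.X.; (1,0)=-1→..X/XOO/.X.; (2,0)=-1→..X/.OO/XX.; (2,2)=-1→..X/.OO/.XX
ply 3, O at X.X/.OO/.X. | (0,1)=+1→XOX/.OO/.X.*; (1,0)=+1→X.X/OOO/.X.; (2,0)=+1→X.X/.OO/OX.; (2,2)=+1→X.X/.OO/.XO
ply 4, X at XOX/.OO/.X. | (1,0)=-1→XOX/XOO/.X.*; (2,0)=-1→XOX/.OO/XX.; (2,2)=-1→XOX/.OO/.XX
ply 5, O at XOX/XOO/.X. | (2,0)=+1→XOX/XOO/OX.*; (2,2)=-1→XOX/XOO/.XO
ply 6: XOX/XOO/OX. is terminal -1 (X); from ..X/..O/.X. depth 6

value(..X/..O/.X., O) = +1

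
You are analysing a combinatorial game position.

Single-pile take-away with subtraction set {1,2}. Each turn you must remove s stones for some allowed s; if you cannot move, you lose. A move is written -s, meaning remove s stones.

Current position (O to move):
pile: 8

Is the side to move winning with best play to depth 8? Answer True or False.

O winning at [8]: True

p1 O@[8]: -1[7]-1 -2[6]+1*
p2 X@[6]: -1[5]-1* -2[4]-1
p3 O@[5]: -1[4]-1 -2[3]+1*
p4 X@[3]: -1[2]-1* -2[1]-1
p5 O@[2]: -1[1]-1 -2[0]+1*
p6 X@[0] terminal -1; root [8] d8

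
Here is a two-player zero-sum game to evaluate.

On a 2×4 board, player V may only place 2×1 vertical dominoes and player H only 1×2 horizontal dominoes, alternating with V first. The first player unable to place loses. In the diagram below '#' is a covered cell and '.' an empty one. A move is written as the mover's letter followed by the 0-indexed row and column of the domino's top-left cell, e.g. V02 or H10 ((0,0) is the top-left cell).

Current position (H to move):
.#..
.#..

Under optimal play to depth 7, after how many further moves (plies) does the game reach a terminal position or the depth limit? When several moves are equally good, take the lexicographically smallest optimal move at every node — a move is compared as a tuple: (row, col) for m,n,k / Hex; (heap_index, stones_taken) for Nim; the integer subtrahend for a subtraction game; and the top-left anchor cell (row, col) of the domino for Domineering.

PV length from [.#../.#..]: 3 plies

p1 H@[.#../.#..]: H02[.###/.#..]+1* H12[.#../.###]+1
p2 V@[.###/.#..]: V00[####/##..]-1*
p3 H@[####/##..]: H12[####/####]+1*
p4 V@[####/####] terminal -1; root [.#../.#..] d7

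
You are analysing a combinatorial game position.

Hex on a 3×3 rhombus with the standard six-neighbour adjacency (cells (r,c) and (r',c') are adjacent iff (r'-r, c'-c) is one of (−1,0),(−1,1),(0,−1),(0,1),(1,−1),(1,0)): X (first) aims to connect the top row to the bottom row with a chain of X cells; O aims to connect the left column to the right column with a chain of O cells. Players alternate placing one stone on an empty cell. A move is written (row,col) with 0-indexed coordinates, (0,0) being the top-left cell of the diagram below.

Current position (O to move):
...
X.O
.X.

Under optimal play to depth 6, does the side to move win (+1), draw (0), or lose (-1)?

ply 1, O at .../X.O/.X. | (0,0)=-1→O../X.O/.X.*; (0,1)=-1→.O./X.O/.X.; (0,2)=-1→..O/X.O/.X.; (1,1)=-1→.../XOO/.X.; (2,0)=-1→.../X.O/OX.; (2,2)=-1→.../X.O/.XO
ply 2, X at O../X.O/.X. | (0,1)=+1→OX./X.O/.X.*; (0,2)=-1→O.X/X.O/.X.; (1,1)=+1→O../XXO/.X.; (2,0)=-1→O../X.O/XX.; (2,2)=-1→O../X.O/.XX
ply 3, O at OX./X.O/.X. | (0,2)=-1→OXO/X.O/.X.*; (1,1)=-1→OX./XOO/.X.; (2,0)=-1→OX./X.O/OX.; (2,2)=-1→OX./X.O/.XO
ply 4, X at OXO/X.O/.X. | (1,1)=+1→OXO/XXO/.X.*; (2,0)=+1→OXO/X.O/XX.; (2,2)=+1→OXO/X.O/.XX
ply 5: OXO/XXO/.X. is terminal -1 (O); from .../X.O/.X. depth 6

value(.../X.O/.X., O) = -1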